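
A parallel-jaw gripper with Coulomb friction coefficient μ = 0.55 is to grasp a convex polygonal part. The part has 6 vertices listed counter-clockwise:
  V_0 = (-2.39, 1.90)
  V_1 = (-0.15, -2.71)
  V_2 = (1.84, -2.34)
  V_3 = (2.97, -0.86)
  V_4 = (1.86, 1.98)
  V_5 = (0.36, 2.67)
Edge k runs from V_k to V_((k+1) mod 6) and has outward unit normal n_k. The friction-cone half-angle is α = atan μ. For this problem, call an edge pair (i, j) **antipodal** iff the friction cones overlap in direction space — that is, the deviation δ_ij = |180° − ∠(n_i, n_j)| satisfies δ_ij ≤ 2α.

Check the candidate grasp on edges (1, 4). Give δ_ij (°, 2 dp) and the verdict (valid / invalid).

α = atan 0.55 = 28.81°;  2α = 57.62°
edge 1: e_1 = (+1.99, +0.37);  n_1 = (+0.1828, -0.9832)
edge 4: e_4 = (-1.50, +0.69);  n_4 = (+0.4179, +0.9085)
∠(n_1, n_4) = 144.76°
δ = |180° − 144.76°| = 35.24°
35.24° ≤ 2α = 57.62°  →  valid

δ = 35.24°, valid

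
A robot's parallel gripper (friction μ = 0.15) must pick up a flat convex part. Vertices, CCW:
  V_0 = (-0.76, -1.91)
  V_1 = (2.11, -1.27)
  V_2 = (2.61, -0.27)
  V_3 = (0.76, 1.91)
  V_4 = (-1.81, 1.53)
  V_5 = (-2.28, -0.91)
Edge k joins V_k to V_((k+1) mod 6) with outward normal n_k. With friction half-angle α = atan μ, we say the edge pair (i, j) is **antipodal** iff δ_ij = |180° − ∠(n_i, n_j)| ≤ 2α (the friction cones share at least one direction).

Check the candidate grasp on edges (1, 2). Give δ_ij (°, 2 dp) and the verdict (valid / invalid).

α = atan 0.15 = 8.53°;  2α = 17.06°
edge 1: e_1 = (+0.50, +1.00);  n_1 = (+0.8944, -0.4472)
edge 2: e_2 = (-1.85, +2.18);  n_2 = (+0.7625, +0.6470)
∠(n_1, n_2) = 66.88°
δ = |180° − 66.88°| = 113.12°
113.12° > 2α = 17.06°  →  invalid

δ = 113.12°, invalid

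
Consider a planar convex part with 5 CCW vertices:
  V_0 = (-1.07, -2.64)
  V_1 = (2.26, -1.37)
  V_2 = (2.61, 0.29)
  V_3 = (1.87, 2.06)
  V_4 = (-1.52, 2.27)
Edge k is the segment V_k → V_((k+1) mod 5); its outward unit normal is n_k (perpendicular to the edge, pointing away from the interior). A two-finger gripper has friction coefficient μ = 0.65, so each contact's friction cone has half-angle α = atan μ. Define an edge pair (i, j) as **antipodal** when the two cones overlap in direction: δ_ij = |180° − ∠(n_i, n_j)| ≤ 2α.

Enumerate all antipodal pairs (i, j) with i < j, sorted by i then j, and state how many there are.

α = atan 0.65 = 33.02°;  2α = 66.05°
n_0 = (+0.3563, -0.9344)
n_1 = (+0.9785, -0.2063)
n_2 = (+0.9226, +0.3857)
n_3 = (+0.0618, +0.9981)
n_4 = (-0.9958, -0.0913)
  (0,1): δ = 122.78°  ·
  (0,2): δ = 88.19°  ·
  (0,3): δ = 24.42°  ✓
  (0,4): δ = 74.36°  ·
  (1,2): δ = 145.41°  ·
  (1,3): δ = 81.64°  ·
  (1,4): δ = 17.14°  ✓
  (2,3): δ = 116.23°  ·
  (2,4): δ = 17.45°  ✓
  (3,4): δ = 81.22°  ·
antipodal pairs: 3

count = 3; pairs: (0,3), (1,4), (2,4)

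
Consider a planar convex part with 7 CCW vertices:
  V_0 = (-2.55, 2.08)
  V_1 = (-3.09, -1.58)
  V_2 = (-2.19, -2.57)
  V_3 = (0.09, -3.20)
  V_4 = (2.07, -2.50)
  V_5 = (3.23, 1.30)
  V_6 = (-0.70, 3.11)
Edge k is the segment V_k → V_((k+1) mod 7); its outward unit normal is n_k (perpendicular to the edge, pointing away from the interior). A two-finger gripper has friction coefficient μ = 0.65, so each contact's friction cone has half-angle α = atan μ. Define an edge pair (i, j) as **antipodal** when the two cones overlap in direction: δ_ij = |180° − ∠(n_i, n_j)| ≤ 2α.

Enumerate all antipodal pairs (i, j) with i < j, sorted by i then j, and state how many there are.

count = 9; pairs: (0,3), (0,4), (1,4), (1,5), (2,5), (2,6), (3,5), (3,6), (4,6)

α = atan 0.65 = 33.02°;  2α = 66.05°
n_0 = (-0.9893, +0.1460)
n_1 = (-0.7399, -0.6727)
n_2 = (-0.2663, -0.9639)
n_3 = (+0.3333, -0.9428)
n_4 = (+0.9564, -0.2920)
n_5 = (+0.4183, +0.9083)
n_6 = (-0.4864, +0.8737)
  (0,1): δ = 129.33°  ·
  (0,2): δ = 97.05°  ·
  (0,3): δ = 62.14°  ✓
  (0,4): δ = 8.58°  ✓
  (0,5): δ = 73.66°  ·
  (0,6): δ = 127.50°  ·
  (1,2): δ = 147.72°  ·
  (1,3): δ = 112.80°  ·
  (1,4): δ = 59.25°  ✓
  (1,5): δ = 23.00°  ✓
  (1,6): δ = 76.83°  ·
  (2,3): δ = 145.08°  ·
  (2,4): δ = 91.53°  ·
  (2,5): δ = 9.28°  ✓
  (2,6): δ = 44.55°  ✓
  (3,4): δ = 126.45°  ·
  (3,5): δ = 44.20°  ✓
  (3,6): δ = 9.64°  ✓
  (4,5): δ = 97.75°  ·
  (4,6): δ = 43.92°  ✓
  (5,6): δ = 126.16°  ·
antipodal pairs: 9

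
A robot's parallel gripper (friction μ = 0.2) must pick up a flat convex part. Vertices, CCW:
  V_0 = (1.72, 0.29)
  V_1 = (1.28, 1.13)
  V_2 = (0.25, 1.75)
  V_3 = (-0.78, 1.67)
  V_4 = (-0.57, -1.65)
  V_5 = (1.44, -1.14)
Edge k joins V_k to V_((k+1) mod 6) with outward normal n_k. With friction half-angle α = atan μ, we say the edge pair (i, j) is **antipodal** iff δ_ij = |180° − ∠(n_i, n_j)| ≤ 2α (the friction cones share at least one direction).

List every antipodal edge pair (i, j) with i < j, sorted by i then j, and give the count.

count = 2; pairs: (2,4), (3,5)

α = atan 0.2 = 11.31°;  2α = 22.62°
n_0 = (+0.8858, +0.4640)
n_1 = (+0.5157, +0.8568)
n_2 = (-0.0774, +0.9970)
n_3 = (-0.9980, -0.0631)
n_4 = (+0.2459, -0.9693)
n_5 = (+0.9814, -0.1922)
  (0,1): δ = 148.69°  ·
  (0,2): δ = 113.20°  ·
  (0,3): δ = 24.03°  ·
  (0,4): δ = 76.59°  ·
  (0,5): δ = 141.28°  ·
  (1,2): δ = 144.51°  ·
  (1,3): δ = 55.34°  ·
  (1,4): δ = 45.28°  ·
  (1,5): δ = 109.97°  ·
  (2,3): δ = 90.82°  ·
  (2,4): δ = 9.80°  ✓
  (2,5): δ = 74.48°  ·
  (3,4): δ = 79.38°  ·
  (3,5): δ = 14.70°  ✓
  (4,5): δ = 115.32°  ·
antipodal pairs: 2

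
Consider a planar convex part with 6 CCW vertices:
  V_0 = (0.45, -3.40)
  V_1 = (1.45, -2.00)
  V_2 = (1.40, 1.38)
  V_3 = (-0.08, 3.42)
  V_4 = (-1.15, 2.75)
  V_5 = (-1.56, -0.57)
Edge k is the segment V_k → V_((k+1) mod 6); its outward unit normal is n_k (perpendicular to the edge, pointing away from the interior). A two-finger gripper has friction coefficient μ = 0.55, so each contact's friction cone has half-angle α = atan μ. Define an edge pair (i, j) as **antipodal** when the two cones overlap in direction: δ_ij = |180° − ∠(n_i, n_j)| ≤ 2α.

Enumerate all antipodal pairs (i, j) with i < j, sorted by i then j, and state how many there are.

α = atan 0.55 = 28.81°;  2α = 57.62°
n_0 = (+0.8137, -0.5812)
n_1 = (+0.9999, +0.0148)
n_2 = (+0.8094, +0.5872)
n_3 = (-0.5307, +0.8476)
n_4 = (-0.9925, +0.1226)
n_5 = (-0.8153, -0.5791)
  (0,1): δ = 143.61°  ·
  (0,2): δ = 108.50°  ·
  (0,3): δ = 22.41°  ✓
  (0,4): δ = 28.50°  ✓
  (0,5): δ = 70.92°  ·
  (1,2): δ = 144.89°  ·
  (1,3): δ = 58.79°  ·
  (1,4): δ = 7.89°  ✓
  (1,5): δ = 34.54°  ✓
  (2,3): δ = 93.91°  ·
  (2,4): δ = 43.00°  ✓
  (2,5): δ = 0.58°  ✓
  (3,4): δ = 129.09°  ·
  (3,5): δ = 86.67°  ·
  (4,5): δ = 137.58°  ·
antipodal pairs: 6

count = 6; pairs: (0,3), (0,4), (1,4), (1,5), (2,4), (2,5)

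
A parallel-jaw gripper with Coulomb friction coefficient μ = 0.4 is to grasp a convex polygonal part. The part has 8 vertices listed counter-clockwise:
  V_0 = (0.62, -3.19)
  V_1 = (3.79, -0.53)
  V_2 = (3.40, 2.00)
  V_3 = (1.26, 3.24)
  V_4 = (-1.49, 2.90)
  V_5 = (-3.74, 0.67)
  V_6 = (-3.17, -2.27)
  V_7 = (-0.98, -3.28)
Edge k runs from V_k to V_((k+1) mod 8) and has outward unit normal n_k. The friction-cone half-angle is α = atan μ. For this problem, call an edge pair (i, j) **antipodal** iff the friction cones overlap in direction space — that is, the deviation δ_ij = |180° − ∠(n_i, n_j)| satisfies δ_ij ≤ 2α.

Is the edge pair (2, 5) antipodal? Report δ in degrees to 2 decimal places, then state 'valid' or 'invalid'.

α = atan 0.4 = 21.80°;  2α = 43.60°
edge 2: e_2 = (-2.14, +1.24);  n_2 = (+0.5014, +0.8652)
edge 5: e_5 = (+0.57, -2.94);  n_5 = (-0.9817, -0.1903)
∠(n_2, n_5) = 131.06°
δ = |180° − 131.06°| = 48.94°
48.94° > 2α = 43.60°  →  invalid

δ = 48.94°, invalid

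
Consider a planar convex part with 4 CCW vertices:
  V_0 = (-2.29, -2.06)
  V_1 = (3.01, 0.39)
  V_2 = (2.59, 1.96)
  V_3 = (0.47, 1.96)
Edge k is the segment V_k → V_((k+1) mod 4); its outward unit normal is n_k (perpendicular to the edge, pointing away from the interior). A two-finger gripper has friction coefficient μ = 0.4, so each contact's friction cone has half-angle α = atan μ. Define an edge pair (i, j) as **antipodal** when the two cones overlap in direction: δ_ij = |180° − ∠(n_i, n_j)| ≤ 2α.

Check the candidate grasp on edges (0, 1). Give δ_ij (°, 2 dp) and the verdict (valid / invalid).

δ = 99.83°, invalid

α = atan 0.4 = 21.80°;  2α = 43.60°
edge 0: e_0 = (+5.30, +2.45);  n_0 = (+0.4196, -0.9077)
edge 1: e_1 = (-0.42, +1.57);  n_1 = (+0.9660, +0.2584)
∠(n_0, n_1) = 80.17°
δ = |180° − 80.17°| = 99.83°
99.83° > 2α = 43.60°  →  invalid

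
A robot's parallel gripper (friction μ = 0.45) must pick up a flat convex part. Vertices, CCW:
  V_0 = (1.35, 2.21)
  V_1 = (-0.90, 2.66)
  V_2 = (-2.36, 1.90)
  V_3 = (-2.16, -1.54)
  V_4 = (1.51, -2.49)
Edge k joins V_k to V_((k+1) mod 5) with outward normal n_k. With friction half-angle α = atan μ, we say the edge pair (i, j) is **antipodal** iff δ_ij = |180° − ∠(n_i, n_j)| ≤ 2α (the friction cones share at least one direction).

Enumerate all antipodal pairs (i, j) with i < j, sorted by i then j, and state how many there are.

count = 3; pairs: (0,3), (1,3), (2,4)

α = atan 0.45 = 24.23°;  2α = 48.46°
n_0 = (+0.1961, +0.9806)
n_1 = (-0.4617, +0.8870)
n_2 = (-0.9983, -0.0580)
n_3 = (-0.2506, -0.9681)
n_4 = (+0.9994, +0.0340)
  (0,1): δ = 141.19°  ·
  (0,2): δ = 75.36°  ·
  (0,3): δ = 3.20°  ✓
  (0,4): δ = 103.26°  ·
  (1,2): δ = 114.17°  ·
  (1,3): δ = 42.01°  ✓
  (1,4): δ = 64.45°  ·
  (2,3): δ = 107.84°  ·
  (2,4): δ = 1.38°  ✓
  (3,4): δ = 73.54°  ·
antipodal pairs: 3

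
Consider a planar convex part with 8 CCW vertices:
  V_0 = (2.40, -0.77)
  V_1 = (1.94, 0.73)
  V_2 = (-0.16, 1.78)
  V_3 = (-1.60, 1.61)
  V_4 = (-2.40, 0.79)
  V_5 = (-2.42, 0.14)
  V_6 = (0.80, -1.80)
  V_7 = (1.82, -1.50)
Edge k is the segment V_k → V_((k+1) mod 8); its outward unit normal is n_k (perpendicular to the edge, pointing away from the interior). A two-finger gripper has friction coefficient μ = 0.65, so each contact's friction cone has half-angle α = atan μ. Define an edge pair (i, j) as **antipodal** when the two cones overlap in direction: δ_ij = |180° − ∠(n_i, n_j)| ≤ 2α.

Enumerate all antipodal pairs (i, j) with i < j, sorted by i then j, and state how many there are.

α = atan 0.65 = 33.02°;  2α = 66.05°
n_0 = (+0.9561, +0.2932)
n_1 = (+0.4472, +0.8944)
n_2 = (-0.1172, +0.9931)
n_3 = (-0.7158, +0.6983)
n_4 = (-0.9995, +0.0308)
n_5 = (-0.5161, -0.8566)
n_6 = (+0.2822, -0.9594)
n_7 = (+0.7830, -0.6221)
  (0,1): δ = 133.61°  ·
  (0,2): δ = 100.32°  ·
  (0,3): δ = 61.34°  ✓
  (0,4): δ = 18.81°  ✓
  (0,5): δ = 41.88°  ✓
  (0,6): δ = 89.34°  ·
  (0,7): δ = 124.48°  ·
  (1,2): δ = 146.70°  ·
  (1,3): δ = 107.73°  ·
  (1,4): δ = 65.20°  ✓
  (1,5): δ = 4.50°  ✓
  (1,6): δ = 42.95°  ✓
  (1,7): δ = 78.10°  ·
  (2,3): δ = 141.03°  ·
  (2,4): δ = 98.50°  ·
  (2,5): δ = 37.80°  ✓
  (2,6): δ = 9.66°  ✓
  (2,7): δ = 44.80°  ✓
  (3,4): δ = 137.47°  ·
  (3,5): δ = 76.78°  ·
  (3,6): δ = 29.32°  ✓
  (3,7): δ = 5.82°  ✓
  (4,5): δ = 119.31°  ·
  (4,6): δ = 71.85°  ·
  (4,7): δ = 36.71°  ✓
  (5,6): δ = 132.54°  ·
  (5,7): δ = 97.40°  ·
  (6,7): δ = 144.86°  ·
antipodal pairs: 12

count = 12; pairs: (0,3), (0,4), (0,5), (1,4), (1,5), (1,6), (2,5), (2,6), (2,7), (3,6), (3,7), (4,7)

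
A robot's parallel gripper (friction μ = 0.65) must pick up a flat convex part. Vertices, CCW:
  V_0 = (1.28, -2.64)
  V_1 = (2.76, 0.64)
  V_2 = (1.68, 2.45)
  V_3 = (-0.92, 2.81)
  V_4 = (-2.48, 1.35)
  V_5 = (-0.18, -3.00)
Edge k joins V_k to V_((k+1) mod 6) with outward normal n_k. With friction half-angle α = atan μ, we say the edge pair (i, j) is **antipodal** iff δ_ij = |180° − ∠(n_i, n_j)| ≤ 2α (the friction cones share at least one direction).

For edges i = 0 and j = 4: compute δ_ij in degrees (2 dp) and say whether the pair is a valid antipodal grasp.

δ = 52.15°, valid

α = atan 0.65 = 33.02°;  2α = 66.05°
edge 0: e_0 = (+1.48, +3.28);  n_0 = (+0.9115, -0.4113)
edge 4: e_4 = (+2.30, -4.35);  n_4 = (-0.8840, -0.4674)
∠(n_0, n_4) = 127.85°
δ = |180° − 127.85°| = 52.15°
52.15° ≤ 2α = 66.05°  →  valid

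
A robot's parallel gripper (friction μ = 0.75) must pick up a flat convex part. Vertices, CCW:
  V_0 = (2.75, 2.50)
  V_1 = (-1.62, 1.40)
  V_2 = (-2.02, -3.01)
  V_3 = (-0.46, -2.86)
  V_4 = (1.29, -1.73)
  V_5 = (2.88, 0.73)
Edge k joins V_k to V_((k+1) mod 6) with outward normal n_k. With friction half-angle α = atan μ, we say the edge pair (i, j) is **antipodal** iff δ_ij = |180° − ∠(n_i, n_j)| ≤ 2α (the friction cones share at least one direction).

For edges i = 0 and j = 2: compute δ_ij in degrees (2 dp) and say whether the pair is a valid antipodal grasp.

δ = 8.64°, valid

α = atan 0.75 = 36.87°;  2α = 73.74°
edge 0: e_0 = (-4.37, -1.10);  n_0 = (-0.2441, +0.9697)
edge 2: e_2 = (+1.56, +0.15);  n_2 = (+0.0957, -0.9954)
∠(n_0, n_2) = 171.36°
δ = |180° − 171.36°| = 8.64°
8.64° ≤ 2α = 73.74°  →  valid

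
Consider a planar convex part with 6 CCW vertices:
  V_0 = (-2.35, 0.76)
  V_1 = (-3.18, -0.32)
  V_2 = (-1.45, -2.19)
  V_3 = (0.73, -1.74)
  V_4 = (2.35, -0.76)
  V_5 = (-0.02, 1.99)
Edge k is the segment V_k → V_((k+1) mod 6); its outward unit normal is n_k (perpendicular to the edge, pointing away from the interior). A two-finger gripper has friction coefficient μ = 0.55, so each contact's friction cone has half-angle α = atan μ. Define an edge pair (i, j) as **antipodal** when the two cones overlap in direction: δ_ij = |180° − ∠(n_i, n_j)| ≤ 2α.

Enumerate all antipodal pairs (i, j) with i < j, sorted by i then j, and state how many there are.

count = 5; pairs: (0,2), (0,3), (1,4), (2,5), (3,5)

α = atan 0.55 = 28.81°;  2α = 57.62°
n_0 = (-0.7929, +0.6094)
n_1 = (-0.7341, -0.6791)
n_2 = (+0.2022, -0.9794)
n_3 = (+0.5176, -0.8556)
n_4 = (+0.7575, +0.6528)
n_5 = (-0.4668, +0.8843)
  (0,1): δ = 99.68°  ·
  (0,2): δ = 40.79°  ✓
  (0,3): δ = 21.29°  ✓
  (0,4): δ = 78.30°  ·
  (0,5): δ = 155.37°  ·
  (1,2): δ = 121.11°  ·
  (1,3): δ = 101.60°  ·
  (1,4): δ = 2.02°  ✓
  (1,5): δ = 75.06°  ·
  (2,3): δ = 160.49°  ·
  (2,4): δ = 60.91°  ·
  (2,5): δ = 16.17°  ✓
  (3,4): δ = 80.42°  ·
  (3,5): δ = 3.34°  ✓
  (4,5): δ = 102.93°  ·
antipodal pairs: 5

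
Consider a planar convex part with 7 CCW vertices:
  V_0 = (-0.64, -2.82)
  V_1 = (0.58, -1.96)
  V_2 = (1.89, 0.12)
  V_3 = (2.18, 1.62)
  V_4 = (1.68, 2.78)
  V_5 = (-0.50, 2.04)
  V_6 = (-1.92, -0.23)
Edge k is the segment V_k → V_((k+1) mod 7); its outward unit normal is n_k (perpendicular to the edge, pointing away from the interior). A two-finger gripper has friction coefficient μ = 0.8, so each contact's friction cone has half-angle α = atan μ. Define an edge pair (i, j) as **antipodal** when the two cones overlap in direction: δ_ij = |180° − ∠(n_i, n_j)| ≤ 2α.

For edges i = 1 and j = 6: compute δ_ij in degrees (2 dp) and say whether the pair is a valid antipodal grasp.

δ = 58.50°, valid

α = atan 0.8 = 38.66°;  2α = 77.32°
edge 1: e_1 = (+1.31, +2.08);  n_1 = (+0.8462, -0.5329)
edge 6: e_6 = (+1.28, -2.59);  n_6 = (-0.8965, -0.4431)
∠(n_1, n_6) = 121.50°
δ = |180° − 121.50°| = 58.50°
58.50° ≤ 2α = 77.32°  →  valid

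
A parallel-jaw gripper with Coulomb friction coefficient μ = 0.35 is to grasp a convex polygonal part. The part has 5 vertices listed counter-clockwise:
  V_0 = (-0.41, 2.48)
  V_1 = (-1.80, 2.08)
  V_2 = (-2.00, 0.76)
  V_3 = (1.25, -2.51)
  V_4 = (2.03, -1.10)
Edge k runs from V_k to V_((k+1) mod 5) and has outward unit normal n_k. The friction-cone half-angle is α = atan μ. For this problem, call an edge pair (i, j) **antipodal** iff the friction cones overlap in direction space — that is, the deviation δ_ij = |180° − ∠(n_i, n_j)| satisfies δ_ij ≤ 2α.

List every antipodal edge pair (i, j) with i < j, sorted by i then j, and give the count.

count = 2; pairs: (1,3), (2,4)

α = atan 0.35 = 19.29°;  2α = 38.58°
n_0 = (-0.2765, +0.9610)
n_1 = (-0.9887, +0.1498)
n_2 = (-0.7093, -0.7049)
n_3 = (+0.8750, -0.4841)
n_4 = (+0.8263, +0.5632)
  (0,1): δ = 114.67°  ·
  (0,2): δ = 61.23°  ·
  (0,3): δ = 44.99°  ·
  (0,4): δ = 108.22°  ·
  (1,2): δ = 126.56°  ·
  (1,3): δ = 20.34°  ✓
  (1,4): δ = 42.89°  ·
  (2,3): δ = 73.78°  ·
  (2,4): δ = 10.55°  ✓
  (3,4): δ = 116.77°  ·
antipodal pairs: 2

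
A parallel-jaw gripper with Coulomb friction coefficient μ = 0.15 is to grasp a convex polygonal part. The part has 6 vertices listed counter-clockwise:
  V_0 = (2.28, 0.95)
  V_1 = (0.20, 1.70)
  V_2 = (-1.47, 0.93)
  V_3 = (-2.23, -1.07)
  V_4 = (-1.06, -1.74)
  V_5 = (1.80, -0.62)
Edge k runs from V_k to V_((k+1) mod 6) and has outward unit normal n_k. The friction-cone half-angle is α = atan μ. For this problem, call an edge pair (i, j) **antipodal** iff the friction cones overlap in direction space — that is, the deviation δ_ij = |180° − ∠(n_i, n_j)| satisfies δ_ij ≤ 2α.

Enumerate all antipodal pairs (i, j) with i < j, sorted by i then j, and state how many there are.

α = atan 0.15 = 8.53°;  2α = 17.06°
n_0 = (+0.3392, +0.9407)
n_1 = (-0.4187, +0.9081)
n_2 = (-0.9348, +0.3552)
n_3 = (-0.4969, -0.8678)
n_4 = (+0.3646, -0.9311)
n_5 = (+0.9563, -0.2924)
  (0,1): δ = 135.42°  ·
  (0,2): δ = 90.98°  ·
  (0,3): δ = 9.97°  ✓
  (0,4): δ = 41.21°  ·
  (0,5): δ = 92.83°  ·
  (1,2): δ = 135.56°  ·
  (1,3): δ = 54.55°  ·
  (1,4): δ = 3.37°  ✓
  (1,5): δ = 48.25°  ·
  (2,3): δ = 98.99°  ·
  (2,4): δ = 47.81°  ·
  (2,5): δ = 3.81°  ✓
  (3,4): δ = 128.82°  ·
  (3,5): δ = 77.20°  ·
  (4,5): δ = 128.39°  ·
antipodal pairs: 3

count = 3; pairs: (0,3), (1,4), (2,5)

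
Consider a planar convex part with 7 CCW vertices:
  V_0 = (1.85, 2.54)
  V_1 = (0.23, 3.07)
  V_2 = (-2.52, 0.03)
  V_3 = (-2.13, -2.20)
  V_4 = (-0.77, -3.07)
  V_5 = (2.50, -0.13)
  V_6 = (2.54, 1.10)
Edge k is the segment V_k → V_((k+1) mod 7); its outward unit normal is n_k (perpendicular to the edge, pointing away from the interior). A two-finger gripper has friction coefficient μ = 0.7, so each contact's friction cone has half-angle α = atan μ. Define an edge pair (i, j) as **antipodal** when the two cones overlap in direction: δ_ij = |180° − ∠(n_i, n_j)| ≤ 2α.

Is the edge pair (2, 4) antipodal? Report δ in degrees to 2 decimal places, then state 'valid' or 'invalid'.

α = atan 0.7 = 34.99°;  2α = 69.98°
edge 2: e_2 = (+0.39, -2.23);  n_2 = (-0.9850, -0.1723)
edge 4: e_4 = (+3.27, +2.94);  n_4 = (+0.6686, -0.7436)
∠(n_2, n_4) = 122.04°
δ = |180° − 122.04°| = 57.96°
57.96° ≤ 2α = 69.98°  →  valid

δ = 57.96°, valid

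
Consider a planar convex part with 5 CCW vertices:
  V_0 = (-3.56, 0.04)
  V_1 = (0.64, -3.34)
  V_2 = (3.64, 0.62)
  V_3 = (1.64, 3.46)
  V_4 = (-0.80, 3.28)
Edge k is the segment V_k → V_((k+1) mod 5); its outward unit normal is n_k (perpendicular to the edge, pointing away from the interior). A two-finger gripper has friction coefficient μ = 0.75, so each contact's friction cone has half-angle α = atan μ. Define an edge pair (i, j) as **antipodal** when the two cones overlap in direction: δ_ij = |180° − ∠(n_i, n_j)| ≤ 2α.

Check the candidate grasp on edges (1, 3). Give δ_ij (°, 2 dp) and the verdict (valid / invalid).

δ = 48.63°, valid

α = atan 0.75 = 36.87°;  2α = 73.74°
edge 1: e_1 = (+3.00, +3.96);  n_1 = (+0.7971, -0.6039)
edge 3: e_3 = (-2.44, -0.18);  n_3 = (-0.0736, +0.9973)
∠(n_1, n_3) = 131.37°
δ = |180° − 131.37°| = 48.63°
48.63° ≤ 2α = 73.74°  →  valid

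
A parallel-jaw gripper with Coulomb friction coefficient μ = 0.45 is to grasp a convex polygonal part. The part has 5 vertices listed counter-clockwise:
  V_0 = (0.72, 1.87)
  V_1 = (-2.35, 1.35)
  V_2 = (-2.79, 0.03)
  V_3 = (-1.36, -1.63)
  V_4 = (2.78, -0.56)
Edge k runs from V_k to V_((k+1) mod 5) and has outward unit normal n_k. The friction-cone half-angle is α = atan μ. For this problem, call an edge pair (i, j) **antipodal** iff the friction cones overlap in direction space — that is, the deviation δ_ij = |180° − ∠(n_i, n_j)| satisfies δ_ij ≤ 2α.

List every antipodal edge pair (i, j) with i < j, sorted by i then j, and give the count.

count = 2; pairs: (0,3), (2,4)

α = atan 0.45 = 24.23°;  2α = 48.46°
n_0 = (-0.1670, +0.9860)
n_1 = (-0.9487, +0.3162)
n_2 = (-0.7576, -0.6527)
n_3 = (+0.2502, -0.9682)
n_4 = (+0.7628, +0.6466)
  (0,1): δ = 118.05°  ·
  (0,2): δ = 58.87°  ·
  (0,3): δ = 4.88°  ✓
  (0,4): δ = 120.68°  ·
  (1,2): δ = 120.82°  ·
  (1,3): δ = 57.07°  ·
  (1,4): δ = 58.72°  ·
  (2,3): δ = 116.25°  ·
  (2,4): δ = 0.45°  ✓
  (3,4): δ = 64.20°  ·
antipodal pairs: 2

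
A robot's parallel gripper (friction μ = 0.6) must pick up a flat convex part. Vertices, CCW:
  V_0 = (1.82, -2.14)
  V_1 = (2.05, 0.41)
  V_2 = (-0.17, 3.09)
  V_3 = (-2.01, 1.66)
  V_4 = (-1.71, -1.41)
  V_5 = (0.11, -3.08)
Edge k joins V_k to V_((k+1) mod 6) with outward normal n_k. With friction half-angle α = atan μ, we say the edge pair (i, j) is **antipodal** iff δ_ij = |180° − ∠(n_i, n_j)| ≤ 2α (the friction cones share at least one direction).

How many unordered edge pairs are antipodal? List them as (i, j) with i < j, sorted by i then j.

α = atan 0.6 = 30.96°;  2α = 61.93°
n_0 = (+0.9960, -0.0898)
n_1 = (+0.7701, +0.6379)
n_2 = (-0.6136, +0.7896)
n_3 = (-0.9953, -0.0973)
n_4 = (-0.6761, -0.7368)
n_5 = (+0.4817, -0.8763)
  (0,1): δ = 135.21°  ·
  (0,2): δ = 46.99°  ✓
  (0,3): δ = 10.74°  ✓
  (0,4): δ = 52.61°  ✓
  (0,5): δ = 123.95°  ·
  (1,2): δ = 91.78°  ·
  (1,3): δ = 34.06°  ✓
  (1,4): δ = 7.82°  ✓
  (1,5): δ = 79.16°  ·
  (2,3): δ = 122.27°  ·
  (2,4): δ = 80.39°  ·
  (2,5): δ = 9.06°  ✓
  (3,4): δ = 138.12°  ·
  (3,5): δ = 66.78°  ·
  (4,5): δ = 108.66°  ·
antipodal pairs: 6

count = 6; pairs: (0,2), (0,3), (0,4), (1,3), (1,4), (2,5)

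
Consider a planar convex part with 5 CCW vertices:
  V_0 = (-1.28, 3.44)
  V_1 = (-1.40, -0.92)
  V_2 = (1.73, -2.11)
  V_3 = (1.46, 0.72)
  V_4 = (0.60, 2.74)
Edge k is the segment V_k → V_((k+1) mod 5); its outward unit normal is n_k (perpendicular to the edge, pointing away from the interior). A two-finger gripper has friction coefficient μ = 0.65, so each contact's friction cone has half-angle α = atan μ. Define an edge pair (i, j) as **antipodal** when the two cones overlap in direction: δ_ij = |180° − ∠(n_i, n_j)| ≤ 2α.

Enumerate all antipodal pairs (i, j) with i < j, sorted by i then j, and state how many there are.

count = 5; pairs: (0,2), (0,3), (1,2), (1,3), (1,4)

α = atan 0.65 = 33.02°;  2α = 66.05°
n_0 = (-0.9996, +0.0275)
n_1 = (-0.3554, -0.9347)
n_2 = (+0.9955, +0.0950)
n_3 = (+0.9201, +0.3917)
n_4 = (+0.3489, +0.9371)
  (0,1): δ = 109.24°  ·
  (0,2): δ = 7.03°  ✓
  (0,3): δ = 24.64°  ✓
  (0,4): δ = 71.15°  ·
  (1,2): δ = 63.73°  ✓
  (1,3): δ = 46.12°  ✓
  (1,4): δ = 0.39°  ✓
  (2,3): δ = 162.39°  ·
  (2,4): δ = 115.87°  ·
  (3,4): δ = 133.48°  ·
antipodal pairs: 5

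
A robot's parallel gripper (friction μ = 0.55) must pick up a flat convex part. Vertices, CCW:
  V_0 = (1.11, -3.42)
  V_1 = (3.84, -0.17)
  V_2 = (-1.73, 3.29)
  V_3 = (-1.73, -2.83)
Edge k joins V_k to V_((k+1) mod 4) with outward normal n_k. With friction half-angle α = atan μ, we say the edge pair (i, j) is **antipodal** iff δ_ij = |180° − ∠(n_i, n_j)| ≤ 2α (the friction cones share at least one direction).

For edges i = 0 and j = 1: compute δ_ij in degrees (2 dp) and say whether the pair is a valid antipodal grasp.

α = atan 0.55 = 28.81°;  2α = 57.62°
edge 0: e_0 = (+2.73, +3.25);  n_0 = (+0.7657, -0.6432)
edge 1: e_1 = (-5.57, +3.46);  n_1 = (+0.5277, +0.8495)
∠(n_0, n_1) = 98.18°
δ = |180° − 98.18°| = 81.82°
81.82° > 2α = 57.62°  →  invalid

δ = 81.82°, invalid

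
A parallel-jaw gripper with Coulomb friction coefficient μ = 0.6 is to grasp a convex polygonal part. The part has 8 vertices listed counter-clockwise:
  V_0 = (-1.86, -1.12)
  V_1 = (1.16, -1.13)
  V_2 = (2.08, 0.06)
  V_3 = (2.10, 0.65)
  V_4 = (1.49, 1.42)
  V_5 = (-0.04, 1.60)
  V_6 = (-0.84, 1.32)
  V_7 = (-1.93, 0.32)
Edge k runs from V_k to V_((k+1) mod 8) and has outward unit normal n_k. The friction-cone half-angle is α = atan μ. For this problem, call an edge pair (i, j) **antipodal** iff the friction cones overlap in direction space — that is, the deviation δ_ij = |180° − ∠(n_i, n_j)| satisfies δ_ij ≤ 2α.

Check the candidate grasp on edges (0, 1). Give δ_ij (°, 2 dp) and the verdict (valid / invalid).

α = atan 0.6 = 30.96°;  2α = 61.93°
edge 0: e_0 = (+3.02, -0.01);  n_0 = (-0.0033, -1.0000)
edge 1: e_1 = (+0.92, +1.19);  n_1 = (+0.7911, -0.6116)
∠(n_0, n_1) = 52.48°
δ = |180° − 52.48°| = 127.52°
127.52° > 2α = 61.93°  →  invalid

δ = 127.52°, invalid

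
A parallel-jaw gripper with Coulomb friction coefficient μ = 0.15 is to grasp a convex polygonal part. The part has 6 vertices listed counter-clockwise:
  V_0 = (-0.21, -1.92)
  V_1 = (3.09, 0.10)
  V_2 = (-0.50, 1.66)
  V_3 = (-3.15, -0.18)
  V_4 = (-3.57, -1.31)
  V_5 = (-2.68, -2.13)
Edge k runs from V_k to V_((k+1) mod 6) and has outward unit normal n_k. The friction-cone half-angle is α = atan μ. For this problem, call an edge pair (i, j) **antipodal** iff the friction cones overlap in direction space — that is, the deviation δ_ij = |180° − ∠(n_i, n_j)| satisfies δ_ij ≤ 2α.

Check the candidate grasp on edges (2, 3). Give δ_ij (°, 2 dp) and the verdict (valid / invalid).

α = atan 0.15 = 8.53°;  2α = 17.06°
edge 2: e_2 = (-2.65, -1.84);  n_2 = (-0.5703, +0.8214)
edge 3: e_3 = (-0.42, -1.13);  n_3 = (-0.9373, +0.3484)
∠(n_2, n_3) = 34.84°
δ = |180° − 34.84°| = 145.16°
145.16° > 2α = 17.06°  →  invalid

δ = 145.16°, invalid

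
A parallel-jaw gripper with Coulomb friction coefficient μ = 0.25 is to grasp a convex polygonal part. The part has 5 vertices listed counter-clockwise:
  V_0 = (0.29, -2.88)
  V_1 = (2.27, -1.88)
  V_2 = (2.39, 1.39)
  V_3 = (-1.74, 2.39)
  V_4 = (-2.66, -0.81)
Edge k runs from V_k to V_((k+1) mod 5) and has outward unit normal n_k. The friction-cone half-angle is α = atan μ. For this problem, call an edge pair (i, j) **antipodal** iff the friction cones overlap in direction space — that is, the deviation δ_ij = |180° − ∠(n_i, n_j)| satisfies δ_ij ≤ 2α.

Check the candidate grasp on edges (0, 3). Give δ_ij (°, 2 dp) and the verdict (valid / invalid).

α = atan 0.25 = 14.04°;  2α = 28.07°
edge 0: e_0 = (+1.98, +1.00);  n_0 = (+0.4508, -0.8926)
edge 3: e_3 = (-0.92, -3.20);  n_3 = (-0.9611, +0.2763)
∠(n_0, n_3) = 132.84°
δ = |180° − 132.84°| = 47.16°
47.16° > 2α = 28.07°  →  invalid

δ = 47.16°, invalid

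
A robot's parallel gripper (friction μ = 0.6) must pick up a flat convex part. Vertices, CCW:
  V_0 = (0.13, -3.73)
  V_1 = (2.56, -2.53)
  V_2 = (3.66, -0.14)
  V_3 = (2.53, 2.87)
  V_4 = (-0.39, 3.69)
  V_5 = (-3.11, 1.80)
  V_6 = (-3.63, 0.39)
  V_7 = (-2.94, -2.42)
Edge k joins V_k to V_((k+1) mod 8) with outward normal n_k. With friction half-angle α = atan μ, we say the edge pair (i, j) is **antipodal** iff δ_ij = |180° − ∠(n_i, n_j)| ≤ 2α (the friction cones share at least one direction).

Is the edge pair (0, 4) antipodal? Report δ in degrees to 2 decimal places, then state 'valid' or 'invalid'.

α = atan 0.6 = 30.96°;  2α = 61.93°
edge 0: e_0 = (+2.43, +1.20);  n_0 = (+0.4428, -0.8966)
edge 4: e_4 = (-2.72, -1.89);  n_4 = (-0.5706, +0.8212)
∠(n_0, n_4) = 171.49°
δ = |180° − 171.49°| = 8.51°
8.51° ≤ 2α = 61.93°  →  valid

δ = 8.51°, valid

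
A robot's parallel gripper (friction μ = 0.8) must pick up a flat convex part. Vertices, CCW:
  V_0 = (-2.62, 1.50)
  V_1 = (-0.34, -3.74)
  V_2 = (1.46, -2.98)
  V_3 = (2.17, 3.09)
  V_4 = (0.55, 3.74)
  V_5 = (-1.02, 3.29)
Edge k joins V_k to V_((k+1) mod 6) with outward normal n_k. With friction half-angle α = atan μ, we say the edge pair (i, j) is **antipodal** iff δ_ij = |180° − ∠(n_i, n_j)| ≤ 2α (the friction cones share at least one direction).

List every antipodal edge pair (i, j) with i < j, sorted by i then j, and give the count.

count = 7; pairs: (0,2), (0,3), (1,3), (1,4), (1,5), (2,4), (2,5)

α = atan 0.8 = 38.66°;  2α = 77.32°
n_0 = (-0.9170, -0.3990)
n_1 = (+0.3890, -0.9212)
n_2 = (+0.9932, -0.1162)
n_3 = (+0.3724, +0.9281)
n_4 = (-0.2755, +0.9613)
n_5 = (-0.7456, +0.6664)
  (0,1): δ = 90.62°  ·
  (0,2): δ = 30.19°  ✓
  (0,3): δ = 44.62°  ✓
  (0,4): δ = 82.48°  ·
  (0,5): δ = 114.69°  ·
  (1,2): δ = 119.56°  ·
  (1,3): δ = 44.75°  ✓
  (1,4): δ = 6.90°  ✓
  (1,5): δ = 25.32°  ✓
  (2,3): δ = 105.19°  ·
  (2,4): δ = 67.33°  ✓
  (2,5): δ = 35.12°  ✓
  (3,4): δ = 142.14°  ·
  (3,5): δ = 109.93°  ·
  (4,5): δ = 147.79°  ·
antipodal pairs: 7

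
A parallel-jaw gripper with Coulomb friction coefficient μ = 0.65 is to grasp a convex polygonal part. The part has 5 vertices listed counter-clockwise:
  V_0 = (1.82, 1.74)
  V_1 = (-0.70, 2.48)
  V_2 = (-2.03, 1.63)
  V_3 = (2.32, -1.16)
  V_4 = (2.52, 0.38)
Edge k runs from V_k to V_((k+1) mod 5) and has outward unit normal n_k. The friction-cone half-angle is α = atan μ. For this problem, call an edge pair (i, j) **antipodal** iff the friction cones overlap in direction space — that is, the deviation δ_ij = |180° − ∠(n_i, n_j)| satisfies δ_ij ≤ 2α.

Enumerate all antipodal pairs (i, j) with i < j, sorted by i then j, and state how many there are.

count = 5; pairs: (0,2), (1,2), (1,3), (2,3), (2,4)

α = atan 0.65 = 33.02°;  2α = 66.05°
n_0 = (+0.2818, +0.9595)
n_1 = (-0.5385, +0.8426)
n_2 = (-0.5399, -0.8417)
n_3 = (+0.9917, -0.1288)
n_4 = (+0.8891, +0.4576)
  (0,1): δ = 131.05°  ·
  (0,2): δ = 16.31°  ✓
  (0,3): δ = 98.97°  ·
  (0,4): δ = 133.60°  ·
  (1,2): δ = 65.26°  ✓
  (1,3): δ = 50.02°  ✓
  (1,4): δ = 84.65°  ·
  (2,3): δ = 64.72°  ✓
  (2,4): δ = 30.09°  ✓
  (3,4): δ = 145.37°  ·
antipodal pairs: 5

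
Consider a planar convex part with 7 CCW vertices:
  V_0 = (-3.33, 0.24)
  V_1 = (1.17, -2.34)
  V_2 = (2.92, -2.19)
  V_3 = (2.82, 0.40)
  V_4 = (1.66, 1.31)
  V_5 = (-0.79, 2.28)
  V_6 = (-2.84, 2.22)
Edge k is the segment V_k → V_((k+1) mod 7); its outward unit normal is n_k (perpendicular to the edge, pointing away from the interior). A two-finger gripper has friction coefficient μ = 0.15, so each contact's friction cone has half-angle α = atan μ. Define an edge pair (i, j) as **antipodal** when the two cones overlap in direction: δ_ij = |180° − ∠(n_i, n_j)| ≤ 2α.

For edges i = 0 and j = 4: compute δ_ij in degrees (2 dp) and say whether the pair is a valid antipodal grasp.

α = atan 0.15 = 8.53°;  2α = 17.06°
edge 0: e_0 = (+4.50, -2.58);  n_0 = (-0.4974, -0.8675)
edge 4: e_4 = (-2.45, +0.97);  n_4 = (+0.3681, +0.9298)
∠(n_0, n_4) = 171.77°
δ = |180° − 171.77°| = 8.23°
8.23° ≤ 2α = 17.06°  →  valid

δ = 8.23°, valid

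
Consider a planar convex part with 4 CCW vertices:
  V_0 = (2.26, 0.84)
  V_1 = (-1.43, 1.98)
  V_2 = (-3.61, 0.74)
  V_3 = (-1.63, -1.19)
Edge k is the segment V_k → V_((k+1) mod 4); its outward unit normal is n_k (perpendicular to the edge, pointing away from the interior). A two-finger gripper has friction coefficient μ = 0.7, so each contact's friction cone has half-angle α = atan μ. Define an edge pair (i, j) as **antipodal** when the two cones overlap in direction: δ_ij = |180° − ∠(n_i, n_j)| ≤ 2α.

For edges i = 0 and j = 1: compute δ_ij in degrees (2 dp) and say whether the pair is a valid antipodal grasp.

δ = 133.20°, invalid

α = atan 0.7 = 34.99°;  2α = 69.98°
edge 0: e_0 = (-3.69, +1.14);  n_0 = (+0.2952, +0.9554)
edge 1: e_1 = (-2.18, -1.24);  n_1 = (-0.4944, +0.8692)
∠(n_0, n_1) = 46.80°
δ = |180° − 46.80°| = 133.20°
133.20° > 2α = 69.98°  →  invalid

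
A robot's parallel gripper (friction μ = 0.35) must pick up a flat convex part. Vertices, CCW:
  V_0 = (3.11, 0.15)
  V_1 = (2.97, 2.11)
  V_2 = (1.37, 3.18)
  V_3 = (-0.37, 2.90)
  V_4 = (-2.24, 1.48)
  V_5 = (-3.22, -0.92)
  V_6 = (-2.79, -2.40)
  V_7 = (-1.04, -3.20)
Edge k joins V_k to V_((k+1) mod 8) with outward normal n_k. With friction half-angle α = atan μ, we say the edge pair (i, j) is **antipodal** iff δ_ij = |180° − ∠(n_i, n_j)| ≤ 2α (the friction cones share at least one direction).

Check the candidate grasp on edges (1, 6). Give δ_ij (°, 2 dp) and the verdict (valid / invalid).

α = atan 0.35 = 19.29°;  2α = 38.58°
edge 1: e_1 = (-1.60, +1.07);  n_1 = (+0.5559, +0.8313)
edge 6: e_6 = (+1.75, -0.80);  n_6 = (-0.4158, -0.9095)
∠(n_1, n_6) = 170.79°
δ = |180° − 170.79°| = 9.21°
9.21° ≤ 2α = 38.58°  →  valid

δ = 9.21°, valid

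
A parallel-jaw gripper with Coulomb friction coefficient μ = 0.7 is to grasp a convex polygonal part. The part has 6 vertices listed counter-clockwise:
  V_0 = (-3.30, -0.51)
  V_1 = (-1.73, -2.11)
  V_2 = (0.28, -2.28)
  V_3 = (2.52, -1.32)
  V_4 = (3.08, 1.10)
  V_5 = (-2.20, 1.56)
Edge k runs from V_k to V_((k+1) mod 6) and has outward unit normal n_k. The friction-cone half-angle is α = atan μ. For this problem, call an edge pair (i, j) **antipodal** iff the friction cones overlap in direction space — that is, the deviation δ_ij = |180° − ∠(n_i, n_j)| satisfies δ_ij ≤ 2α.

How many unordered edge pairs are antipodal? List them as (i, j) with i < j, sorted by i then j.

count = 7; pairs: (0,3), (0,4), (1,4), (1,5), (2,4), (2,5), (3,5)

α = atan 0.7 = 34.99°;  2α = 69.98°
n_0 = (-0.7138, -0.7004)
n_1 = (-0.0843, -0.9964)
n_2 = (+0.3939, -0.9191)
n_3 = (+0.9743, -0.2254)
n_4 = (+0.0868, +0.9962)
n_5 = (-0.8831, +0.4693)
  (0,1): δ = 139.29°  ·
  (0,2): δ = 111.26°  ·
  (0,3): δ = 57.49°  ✓
  (0,4): δ = 40.56°  ✓
  (0,5): δ = 107.56°  ·
  (1,2): δ = 151.97°  ·
  (1,3): δ = 98.19°  ·
  (1,4): δ = 0.14°  ✓
  (1,5): δ = 66.85°  ✓
  (2,3): δ = 126.23°  ·
  (2,4): δ = 28.18°  ✓
  (2,5): δ = 38.82°  ✓
  (3,4): δ = 81.95°  ·
  (3,5): δ = 14.96°  ✓
  (4,5): δ = 113.01°  ·
antipodal pairs: 7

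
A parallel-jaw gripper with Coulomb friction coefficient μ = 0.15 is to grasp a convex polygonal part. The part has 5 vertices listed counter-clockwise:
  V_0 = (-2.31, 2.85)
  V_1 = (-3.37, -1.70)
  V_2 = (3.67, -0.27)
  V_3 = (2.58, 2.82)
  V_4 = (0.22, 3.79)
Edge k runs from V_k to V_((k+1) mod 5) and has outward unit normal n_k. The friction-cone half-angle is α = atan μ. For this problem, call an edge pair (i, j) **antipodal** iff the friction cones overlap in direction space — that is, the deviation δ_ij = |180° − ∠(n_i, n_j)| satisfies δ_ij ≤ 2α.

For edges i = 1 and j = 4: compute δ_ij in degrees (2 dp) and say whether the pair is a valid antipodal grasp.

δ = 8.90°, valid

α = atan 0.15 = 8.53°;  2α = 17.06°
edge 1: e_1 = (+7.04, +1.43);  n_1 = (+0.1991, -0.9800)
edge 4: e_4 = (-2.53, -0.94);  n_4 = (-0.3483, +0.9374)
∠(n_1, n_4) = 171.10°
δ = |180° − 171.10°| = 8.90°
8.90° ≤ 2α = 17.06°  →  valid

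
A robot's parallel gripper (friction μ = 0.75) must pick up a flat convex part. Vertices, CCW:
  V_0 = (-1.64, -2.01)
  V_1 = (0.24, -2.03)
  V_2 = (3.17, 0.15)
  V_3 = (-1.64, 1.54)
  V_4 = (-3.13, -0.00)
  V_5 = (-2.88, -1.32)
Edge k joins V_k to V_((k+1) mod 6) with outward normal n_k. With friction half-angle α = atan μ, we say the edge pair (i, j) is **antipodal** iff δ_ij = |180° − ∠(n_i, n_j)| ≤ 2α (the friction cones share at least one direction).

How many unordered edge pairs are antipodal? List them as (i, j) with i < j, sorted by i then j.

α = atan 0.75 = 36.87°;  2α = 73.74°
n_0 = (-0.0106, -0.9999)
n_1 = (+0.5969, -0.8023)
n_2 = (+0.2776, +0.9607)
n_3 = (-0.7187, +0.6953)
n_4 = (-0.9825, -0.1861)
n_5 = (-0.4862, -0.8738)
  (0,1): δ = 142.74°  ·
  (0,2): δ = 15.51°  ✓
  (0,3): δ = 46.55°  ✓
  (0,4): δ = 101.33°  ·
  (0,5): δ = 151.52°  ·
  (1,2): δ = 52.77°  ✓
  (1,3): δ = 9.30°  ✓
  (1,4): δ = 64.07°  ✓
  (1,5): δ = 114.26°  ·
  (2,3): δ = 117.94°  ·
  (2,4): δ = 63.16°  ✓
  (2,5): δ = 12.98°  ✓
  (3,4): δ = 125.22°  ·
  (3,5): δ = 75.04°  ·
  (4,5): δ = 129.82°  ·
antipodal pairs: 7

count = 7; pairs: (0,2), (0,3), (1,2), (1,3), (1,4), (2,4), (2,5)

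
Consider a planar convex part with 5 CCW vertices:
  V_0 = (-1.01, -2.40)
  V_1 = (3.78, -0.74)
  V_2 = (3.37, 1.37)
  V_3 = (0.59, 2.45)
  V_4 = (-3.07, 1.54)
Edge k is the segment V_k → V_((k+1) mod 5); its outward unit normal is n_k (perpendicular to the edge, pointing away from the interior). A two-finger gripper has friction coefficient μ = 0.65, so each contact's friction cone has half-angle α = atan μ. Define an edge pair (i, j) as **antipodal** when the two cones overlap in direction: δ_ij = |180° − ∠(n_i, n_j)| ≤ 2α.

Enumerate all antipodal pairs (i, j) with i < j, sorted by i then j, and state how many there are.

α = atan 0.65 = 33.02°;  2α = 66.05°
n_0 = (+0.3274, -0.9449)
n_1 = (+0.9816, +0.1907)
n_2 = (+0.3621, +0.9321)
n_3 = (-0.2413, +0.9705)
n_4 = (-0.8862, -0.4633)
  (0,1): δ = 98.12°  ·
  (0,2): δ = 40.34°  ✓
  (0,3): δ = 5.15°  ✓
  (0,4): δ = 98.49°  ·
  (1,2): δ = 122.23°  ·
  (1,3): δ = 87.03°  ·
  (1,4): δ = 16.61°  ✓
  (2,3): δ = 144.81°  ·
  (2,4): δ = 41.17°  ✓
  (3,4): δ = 76.36°  ·
antipodal pairs: 4

count = 4; pairs: (0,2), (0,3), (1,4), (2,4)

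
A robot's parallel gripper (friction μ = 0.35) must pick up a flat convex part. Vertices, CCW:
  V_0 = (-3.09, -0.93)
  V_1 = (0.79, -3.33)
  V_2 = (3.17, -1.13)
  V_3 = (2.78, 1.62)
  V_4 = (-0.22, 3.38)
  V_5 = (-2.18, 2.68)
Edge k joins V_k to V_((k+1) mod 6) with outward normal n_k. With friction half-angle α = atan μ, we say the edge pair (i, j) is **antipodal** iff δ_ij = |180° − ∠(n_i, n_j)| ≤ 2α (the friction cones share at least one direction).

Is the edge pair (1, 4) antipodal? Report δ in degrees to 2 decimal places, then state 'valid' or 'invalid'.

α = atan 0.35 = 19.29°;  2α = 38.58°
edge 1: e_1 = (+2.38, +2.20);  n_1 = (+0.6788, -0.7343)
edge 4: e_4 = (-1.96, -0.70);  n_4 = (-0.3363, +0.9417)
∠(n_1, n_4) = 156.90°
δ = |180° − 156.90°| = 23.10°
23.10° ≤ 2α = 38.58°  →  valid

δ = 23.10°, valid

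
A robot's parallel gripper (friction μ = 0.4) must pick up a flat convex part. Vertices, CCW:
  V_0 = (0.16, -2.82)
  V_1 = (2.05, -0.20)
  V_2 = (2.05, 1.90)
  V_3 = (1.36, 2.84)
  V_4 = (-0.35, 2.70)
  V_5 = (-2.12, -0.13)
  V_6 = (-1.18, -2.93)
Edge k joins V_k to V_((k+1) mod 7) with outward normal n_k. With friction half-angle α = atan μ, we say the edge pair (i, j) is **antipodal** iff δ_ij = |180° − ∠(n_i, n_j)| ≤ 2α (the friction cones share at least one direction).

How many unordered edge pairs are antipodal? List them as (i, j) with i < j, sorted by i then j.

α = atan 0.4 = 21.80°;  2α = 43.60°
n_0 = (+0.8110, -0.5850)
n_1 = (+1.0000, -0.0000)
n_2 = (+0.8061, +0.5917)
n_3 = (-0.0816, +0.9967)
n_4 = (-0.8478, +0.5303)
n_5 = (-0.9480, -0.3183)
n_6 = (+0.0818, -0.9966)
  (0,1): δ = 144.19°  ·
  (0,2): δ = 107.91°  ·
  (0,3): δ = 49.51°  ·
  (0,4): δ = 3.78°  ✓
  (0,5): δ = 54.36°  ·
  (0,6): δ = 130.50°  ·
  (1,2): δ = 143.72°  ·
  (1,3): δ = 85.32°  ·
  (1,4): δ = 32.02°  ✓
  (1,5): δ = 18.56°  ✓
  (1,6): δ = 94.69°  ·
  (2,3): δ = 121.60°  ·
  (2,4): δ = 68.30°  ·
  (2,5): δ = 17.72°  ✓
  (2,6): δ = 58.41°  ·
  (3,4): δ = 126.70°  ·
  (3,5): δ = 76.12°  ·
  (3,6): δ = 0.01°  ✓
  (4,5): δ = 129.42°  ·
  (4,6): δ = 53.28°  ·
  (5,6): δ = 103.86°  ·
antipodal pairs: 5

count = 5; pairs: (0,4), (1,4), (1,5), (2,5), (3,6)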